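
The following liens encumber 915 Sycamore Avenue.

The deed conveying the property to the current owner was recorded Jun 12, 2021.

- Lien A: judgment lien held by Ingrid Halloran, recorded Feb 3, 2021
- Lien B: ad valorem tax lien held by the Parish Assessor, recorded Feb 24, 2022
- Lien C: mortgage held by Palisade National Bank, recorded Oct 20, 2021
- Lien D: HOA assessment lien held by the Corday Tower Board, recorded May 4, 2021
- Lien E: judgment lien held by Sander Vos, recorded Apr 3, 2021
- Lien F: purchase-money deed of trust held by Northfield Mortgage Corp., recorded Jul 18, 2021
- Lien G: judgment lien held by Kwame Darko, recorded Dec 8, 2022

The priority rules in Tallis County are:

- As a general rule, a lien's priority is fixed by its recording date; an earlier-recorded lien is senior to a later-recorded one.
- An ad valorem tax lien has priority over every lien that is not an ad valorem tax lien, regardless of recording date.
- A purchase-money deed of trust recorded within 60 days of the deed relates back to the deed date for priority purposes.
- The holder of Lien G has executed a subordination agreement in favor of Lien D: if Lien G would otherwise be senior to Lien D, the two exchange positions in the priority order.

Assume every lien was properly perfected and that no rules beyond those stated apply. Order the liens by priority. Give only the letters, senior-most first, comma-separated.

B, A, E, D, F, C, G

Effective dates after the stated exceptions: F was recorded within the 60-day window, so its effective date is the deed date Jun 12, 2021.
B is an ad valorem tax lien, so it outranks all other liens regardless of date.
Remaining liens by effective date: A (Feb 3, 2021), E (Apr 3, 2021), D (May 4, 2021), F (Jun 12, 2021), C (Oct 20, 2021), G (Dec 8, 2022).
G already ranks below D; the subordination has no effect.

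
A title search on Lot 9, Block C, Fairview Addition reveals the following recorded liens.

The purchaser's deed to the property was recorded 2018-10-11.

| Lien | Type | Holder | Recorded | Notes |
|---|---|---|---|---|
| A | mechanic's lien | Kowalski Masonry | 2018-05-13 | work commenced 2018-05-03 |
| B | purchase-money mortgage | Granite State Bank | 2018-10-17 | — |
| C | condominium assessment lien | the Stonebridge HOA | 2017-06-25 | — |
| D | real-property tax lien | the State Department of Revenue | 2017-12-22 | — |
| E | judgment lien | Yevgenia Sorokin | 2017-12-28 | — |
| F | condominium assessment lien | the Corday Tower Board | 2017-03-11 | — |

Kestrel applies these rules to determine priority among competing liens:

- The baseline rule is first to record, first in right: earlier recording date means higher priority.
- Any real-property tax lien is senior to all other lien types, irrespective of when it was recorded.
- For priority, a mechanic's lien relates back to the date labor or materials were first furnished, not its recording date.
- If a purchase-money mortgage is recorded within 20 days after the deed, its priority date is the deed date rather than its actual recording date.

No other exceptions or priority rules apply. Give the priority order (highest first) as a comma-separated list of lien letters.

D, F, C, E, A, B

Adjusting effective dates: A's effective date is 2018-05-03, when work began; B relates back to the deed date 2018-10-11.
As a real-property tax lien, D is senior to every other lien.
Ordering the rest by effective date: F (2017-03-11), C (2017-06-25), E (2017-12-28), A (2018-05-03), B (2018-10-11).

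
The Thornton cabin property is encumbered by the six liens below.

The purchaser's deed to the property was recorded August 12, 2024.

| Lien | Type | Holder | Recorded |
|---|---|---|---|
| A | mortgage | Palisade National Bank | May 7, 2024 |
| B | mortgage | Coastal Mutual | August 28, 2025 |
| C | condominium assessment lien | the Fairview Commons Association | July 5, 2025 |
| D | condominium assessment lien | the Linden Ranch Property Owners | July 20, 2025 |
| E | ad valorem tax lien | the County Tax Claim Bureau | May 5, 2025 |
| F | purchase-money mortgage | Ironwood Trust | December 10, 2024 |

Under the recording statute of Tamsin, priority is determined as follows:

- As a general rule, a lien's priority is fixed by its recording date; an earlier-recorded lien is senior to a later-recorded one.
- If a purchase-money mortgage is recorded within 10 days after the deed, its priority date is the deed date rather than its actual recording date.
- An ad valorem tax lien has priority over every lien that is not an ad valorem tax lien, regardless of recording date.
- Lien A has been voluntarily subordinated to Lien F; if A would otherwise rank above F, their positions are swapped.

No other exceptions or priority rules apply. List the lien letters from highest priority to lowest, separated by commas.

Adjusting effective dates: F missed the 10-day window (120 days after the deed), so its recording date stands.
E is an ad valorem tax lien, so it outranks all other liens regardless of date.
Remaining liens by effective date: A (May 7, 2024), F (December 10, 2024), C (July 5, 2025), D (July 20, 2025), B (August 28, 2025).
A would otherwise be senior to F, so under the subordination agreement A and F exchange positions.

E, F, A, C, D, B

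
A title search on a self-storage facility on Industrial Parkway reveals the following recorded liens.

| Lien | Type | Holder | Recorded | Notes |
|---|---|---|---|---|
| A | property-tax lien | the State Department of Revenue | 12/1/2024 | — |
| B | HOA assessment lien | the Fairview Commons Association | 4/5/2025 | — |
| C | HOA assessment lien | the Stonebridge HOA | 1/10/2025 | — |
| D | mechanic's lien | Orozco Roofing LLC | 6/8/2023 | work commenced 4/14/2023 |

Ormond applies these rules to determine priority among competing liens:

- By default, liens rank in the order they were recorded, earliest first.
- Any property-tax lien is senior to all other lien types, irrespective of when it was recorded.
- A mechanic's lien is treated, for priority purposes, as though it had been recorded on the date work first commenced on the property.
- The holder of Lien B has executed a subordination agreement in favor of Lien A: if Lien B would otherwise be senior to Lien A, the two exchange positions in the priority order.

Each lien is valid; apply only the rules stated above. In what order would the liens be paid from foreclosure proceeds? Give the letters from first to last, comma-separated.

A, D, C, B

Effective dates: D's effective date is 4/14/2023, when work began.
A is a property-tax lien, so it outranks all other liens regardless of date.
Remaining liens by effective date: D (4/14/2023), C (1/10/2025), B (4/5/2025).
B is already junior to A, so the subordination agreement changes nothing.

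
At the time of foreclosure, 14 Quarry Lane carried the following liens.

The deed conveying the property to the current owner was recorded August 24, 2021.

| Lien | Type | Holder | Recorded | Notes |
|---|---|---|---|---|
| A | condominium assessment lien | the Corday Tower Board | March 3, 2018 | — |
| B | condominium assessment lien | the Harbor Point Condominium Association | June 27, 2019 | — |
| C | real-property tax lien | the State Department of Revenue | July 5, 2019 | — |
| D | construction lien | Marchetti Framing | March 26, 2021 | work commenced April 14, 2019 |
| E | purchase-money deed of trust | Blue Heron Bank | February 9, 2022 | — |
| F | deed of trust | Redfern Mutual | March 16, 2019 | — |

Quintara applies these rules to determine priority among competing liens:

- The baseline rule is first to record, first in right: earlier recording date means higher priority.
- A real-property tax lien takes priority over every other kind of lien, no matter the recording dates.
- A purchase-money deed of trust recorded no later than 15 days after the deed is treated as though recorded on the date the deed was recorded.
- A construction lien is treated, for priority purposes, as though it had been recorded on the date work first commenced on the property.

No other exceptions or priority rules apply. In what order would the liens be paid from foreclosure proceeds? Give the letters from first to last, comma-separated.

Adjusting effective dates: D is treated as recorded April 14, 2019, the work-commencement date; E was recorded 169 days after the deed — beyond 15 days — so no relation-back applies.
C is a real-property tax lien and takes priority over every other lien.
Ordering the rest by effective date: A (March 3, 2018), F (March 16, 2019), D (April 14, 2019), B (June 27, 2019), E (February 9, 2022).

C, A, F, D, B, E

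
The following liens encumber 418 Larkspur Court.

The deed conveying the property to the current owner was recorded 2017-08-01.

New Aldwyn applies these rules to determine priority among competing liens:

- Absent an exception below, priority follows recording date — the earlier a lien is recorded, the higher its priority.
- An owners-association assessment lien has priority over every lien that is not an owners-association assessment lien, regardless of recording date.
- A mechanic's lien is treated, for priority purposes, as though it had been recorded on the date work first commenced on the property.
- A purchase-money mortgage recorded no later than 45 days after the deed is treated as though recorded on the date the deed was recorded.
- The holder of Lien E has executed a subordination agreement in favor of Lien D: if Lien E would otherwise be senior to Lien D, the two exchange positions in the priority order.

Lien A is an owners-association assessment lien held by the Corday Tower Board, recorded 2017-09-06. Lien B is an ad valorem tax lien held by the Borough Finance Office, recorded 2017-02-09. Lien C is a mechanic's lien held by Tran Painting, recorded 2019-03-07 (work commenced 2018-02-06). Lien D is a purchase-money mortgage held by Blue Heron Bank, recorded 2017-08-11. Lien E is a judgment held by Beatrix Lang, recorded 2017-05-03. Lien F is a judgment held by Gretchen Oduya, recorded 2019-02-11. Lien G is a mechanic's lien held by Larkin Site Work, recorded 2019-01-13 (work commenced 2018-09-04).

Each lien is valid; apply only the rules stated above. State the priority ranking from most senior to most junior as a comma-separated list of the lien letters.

A, B, D, E, C, G, F

Effective dates after the stated exceptions: C relates back to 2018-02-06 (work commenced); D relates back to the deed date 2017-08-01; G relates back to 2018-09-04 (work commenced).
A is an owners-association assessment lien and takes priority over every other lien.
Ordering the rest by effective date: B (2017-02-09), E (2017-05-03), D (2017-08-01), C (2018-02-06), G (2018-09-04), F (2019-02-11).
E is senior to D before the subordination, so the two trade places.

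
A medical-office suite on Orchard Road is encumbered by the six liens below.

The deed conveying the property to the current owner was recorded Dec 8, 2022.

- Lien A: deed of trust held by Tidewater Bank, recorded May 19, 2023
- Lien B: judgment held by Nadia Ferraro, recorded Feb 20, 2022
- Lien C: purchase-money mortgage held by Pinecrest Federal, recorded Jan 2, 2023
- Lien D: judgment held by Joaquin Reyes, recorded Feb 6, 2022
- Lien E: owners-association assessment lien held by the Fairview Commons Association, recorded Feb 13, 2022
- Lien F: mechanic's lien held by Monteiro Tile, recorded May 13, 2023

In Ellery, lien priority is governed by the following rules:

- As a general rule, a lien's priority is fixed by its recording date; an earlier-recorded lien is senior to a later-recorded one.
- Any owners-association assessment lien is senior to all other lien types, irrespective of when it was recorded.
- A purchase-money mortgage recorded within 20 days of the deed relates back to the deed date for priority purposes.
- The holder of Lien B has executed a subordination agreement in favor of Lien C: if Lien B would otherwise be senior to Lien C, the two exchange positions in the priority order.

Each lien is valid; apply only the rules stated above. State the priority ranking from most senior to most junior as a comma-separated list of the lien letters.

Adjusting effective dates: C missed the 20-day window (25 days after the deed), so its recording date stands.
E is an owners-association assessment lien and takes priority over every other lien.
Among the remaining liens, by effective date: D (Feb 6, 2022), B (Feb 20, 2022), C (Jan 2, 2023), F (May 13, 2023), A (May 19, 2023).
The subordination applies — B was senior to C — so B and C swap.

E, D, C, B, F, A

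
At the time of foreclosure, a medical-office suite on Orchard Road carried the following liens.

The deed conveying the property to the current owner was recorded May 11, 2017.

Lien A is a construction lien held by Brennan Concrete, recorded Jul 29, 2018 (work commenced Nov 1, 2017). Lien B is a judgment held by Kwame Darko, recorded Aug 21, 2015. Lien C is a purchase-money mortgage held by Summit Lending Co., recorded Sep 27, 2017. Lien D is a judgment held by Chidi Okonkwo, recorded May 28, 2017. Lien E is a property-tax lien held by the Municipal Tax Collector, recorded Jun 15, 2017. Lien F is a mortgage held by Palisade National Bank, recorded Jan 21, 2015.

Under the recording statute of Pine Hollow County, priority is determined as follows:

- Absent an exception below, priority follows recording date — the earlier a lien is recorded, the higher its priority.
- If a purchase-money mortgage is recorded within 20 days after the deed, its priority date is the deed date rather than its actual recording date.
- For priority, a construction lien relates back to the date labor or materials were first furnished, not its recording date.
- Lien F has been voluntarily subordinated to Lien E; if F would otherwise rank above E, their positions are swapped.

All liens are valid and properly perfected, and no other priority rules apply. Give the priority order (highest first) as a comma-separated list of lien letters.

E, B, D, F, C, A

Effective dates: A's effective date is Nov 1, 2017, when work began; C missed the 20-day window (139 days after the deed), so its recording date stands.
By effective date, earliest first: F (Jan 21, 2015), B (Aug 21, 2015), D (May 28, 2017), E (Jun 15, 2017), C (Sep 27, 2017), A (Nov 1, 2017).
Because F would otherwise rank above E, the subordination swaps them.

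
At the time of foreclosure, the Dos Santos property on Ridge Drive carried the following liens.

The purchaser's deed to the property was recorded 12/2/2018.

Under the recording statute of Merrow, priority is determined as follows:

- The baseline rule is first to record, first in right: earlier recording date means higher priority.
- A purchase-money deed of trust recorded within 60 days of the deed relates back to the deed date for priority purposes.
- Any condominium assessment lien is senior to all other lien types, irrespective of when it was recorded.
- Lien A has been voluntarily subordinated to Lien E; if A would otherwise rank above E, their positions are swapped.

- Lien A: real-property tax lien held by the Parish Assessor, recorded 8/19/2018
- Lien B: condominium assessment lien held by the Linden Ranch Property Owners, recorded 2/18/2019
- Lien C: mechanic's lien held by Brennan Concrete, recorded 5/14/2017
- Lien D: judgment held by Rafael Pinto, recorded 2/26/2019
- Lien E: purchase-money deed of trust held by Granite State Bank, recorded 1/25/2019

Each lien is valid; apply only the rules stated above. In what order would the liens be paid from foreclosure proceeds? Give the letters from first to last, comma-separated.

Effective dates: E relates back to the deed date 12/2/2018.
B is a condominium assessment lien and takes priority over every other lien.
Ordering the rest by effective date: C (5/14/2017), A (8/19/2018), E (12/2/2018), D (2/26/2019).
A would otherwise be senior to E, so under the subordination agreement A and E exchange positions.

B, C, E, A, D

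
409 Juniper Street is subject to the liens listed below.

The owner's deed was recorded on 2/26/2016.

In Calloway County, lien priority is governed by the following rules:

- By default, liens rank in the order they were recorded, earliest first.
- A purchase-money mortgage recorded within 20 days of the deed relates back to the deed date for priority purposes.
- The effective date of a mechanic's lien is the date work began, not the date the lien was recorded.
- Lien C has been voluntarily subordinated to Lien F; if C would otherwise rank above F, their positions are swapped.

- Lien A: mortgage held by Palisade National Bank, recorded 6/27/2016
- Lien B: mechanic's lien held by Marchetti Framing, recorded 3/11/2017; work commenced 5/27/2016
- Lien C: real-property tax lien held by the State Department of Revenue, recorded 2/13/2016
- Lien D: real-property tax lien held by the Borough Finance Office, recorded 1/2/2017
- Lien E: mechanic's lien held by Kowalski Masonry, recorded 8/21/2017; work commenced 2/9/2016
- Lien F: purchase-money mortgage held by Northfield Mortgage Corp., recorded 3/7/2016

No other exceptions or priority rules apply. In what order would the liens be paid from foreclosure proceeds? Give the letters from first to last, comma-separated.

E, F, C, B, A, D

Adjusting effective dates: B is treated as recorded 5/27/2016, the work-commencement date; E relates back to 2/9/2016 (work commenced); F's effective date is the deed date, 2/26/2016.
Sorted by effective date: E (2/9/2016), C (2/13/2016), F (2/26/2016), B (5/27/2016), A (6/27/2016), D (1/2/2017).
C is senior to F before the subordination, so the two trade places.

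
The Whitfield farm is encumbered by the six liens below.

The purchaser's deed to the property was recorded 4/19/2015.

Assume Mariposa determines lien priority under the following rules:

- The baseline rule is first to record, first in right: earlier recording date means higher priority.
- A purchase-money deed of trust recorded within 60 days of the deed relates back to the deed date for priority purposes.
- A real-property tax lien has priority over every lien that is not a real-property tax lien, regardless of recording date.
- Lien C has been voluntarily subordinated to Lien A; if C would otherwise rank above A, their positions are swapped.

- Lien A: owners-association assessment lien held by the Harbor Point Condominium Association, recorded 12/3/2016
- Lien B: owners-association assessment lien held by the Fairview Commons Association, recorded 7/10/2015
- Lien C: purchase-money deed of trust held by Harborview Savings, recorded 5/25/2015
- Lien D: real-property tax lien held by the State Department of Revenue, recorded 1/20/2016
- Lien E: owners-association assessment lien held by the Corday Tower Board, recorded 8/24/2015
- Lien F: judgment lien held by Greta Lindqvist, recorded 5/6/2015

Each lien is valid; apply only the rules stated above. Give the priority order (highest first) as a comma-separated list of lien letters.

D, A, F, B, E, C

Adjusting effective dates: C relates back to the deed date 4/19/2015.
D, as a real-property tax lien, has superpriority and ranks first.
Ordering the rest by effective date: C (4/19/2015), F (5/6/2015), B (7/10/2015), E (8/24/2015), A (12/3/2016).
Because C would otherwise rank above A, the subordination swaps them.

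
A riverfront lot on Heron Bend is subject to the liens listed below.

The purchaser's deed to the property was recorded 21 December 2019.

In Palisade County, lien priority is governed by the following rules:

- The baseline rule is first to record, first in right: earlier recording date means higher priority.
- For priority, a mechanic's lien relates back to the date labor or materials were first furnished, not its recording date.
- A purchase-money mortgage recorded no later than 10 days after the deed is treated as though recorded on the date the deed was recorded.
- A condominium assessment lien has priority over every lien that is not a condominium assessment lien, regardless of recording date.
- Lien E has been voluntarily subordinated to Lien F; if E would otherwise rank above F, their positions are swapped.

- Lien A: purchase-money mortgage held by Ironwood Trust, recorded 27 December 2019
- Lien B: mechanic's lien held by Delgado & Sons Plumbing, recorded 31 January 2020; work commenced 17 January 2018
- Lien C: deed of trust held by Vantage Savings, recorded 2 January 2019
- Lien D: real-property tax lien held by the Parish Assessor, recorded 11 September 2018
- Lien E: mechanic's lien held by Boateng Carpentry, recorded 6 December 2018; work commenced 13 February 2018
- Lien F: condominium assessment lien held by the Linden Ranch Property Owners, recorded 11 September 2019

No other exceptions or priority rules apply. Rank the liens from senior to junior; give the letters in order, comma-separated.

F, B, E, D, C, A

Adjusting effective dates: A was recorded within the 10-day window, so its effective date is the deed date 21 December 2019; B relates back to 17 January 2018 (work commenced); E relates back to 13 February 2018 (work commenced).
F, as a condominium assessment lien, has superpriority and ranks first.
The other liens, earliest effective date first: B (17 January 2018), E (13 February 2018), D (11 September 2018), C (2 January 2019), A (21 December 2019).
E already ranks below F; the subordination has no effect.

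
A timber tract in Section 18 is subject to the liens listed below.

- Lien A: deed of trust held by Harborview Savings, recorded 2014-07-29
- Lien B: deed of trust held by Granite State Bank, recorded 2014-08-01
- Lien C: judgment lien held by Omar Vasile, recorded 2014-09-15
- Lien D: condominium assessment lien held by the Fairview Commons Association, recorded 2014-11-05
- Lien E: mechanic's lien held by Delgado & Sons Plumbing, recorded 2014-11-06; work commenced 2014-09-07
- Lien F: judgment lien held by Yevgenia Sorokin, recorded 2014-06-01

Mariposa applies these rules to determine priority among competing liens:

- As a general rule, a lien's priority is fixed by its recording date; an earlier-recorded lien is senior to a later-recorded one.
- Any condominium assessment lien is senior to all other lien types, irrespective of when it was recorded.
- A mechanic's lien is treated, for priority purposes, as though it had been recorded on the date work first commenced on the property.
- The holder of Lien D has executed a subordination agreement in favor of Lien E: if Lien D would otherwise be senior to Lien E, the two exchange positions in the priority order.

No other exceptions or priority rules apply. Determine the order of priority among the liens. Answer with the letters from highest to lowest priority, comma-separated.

Effective dates: E's effective date is 2014-09-07, when work began.
D, as a condominium assessment lien, has superpriority and ranks first.
The other liens, earliest effective date first: F (2014-06-01), A (2014-07-29), B (2014-08-01), E (2014-09-07), C (2014-09-15).
D is senior to E before the subordination, so the two trade places.

E, F, A, B, D, C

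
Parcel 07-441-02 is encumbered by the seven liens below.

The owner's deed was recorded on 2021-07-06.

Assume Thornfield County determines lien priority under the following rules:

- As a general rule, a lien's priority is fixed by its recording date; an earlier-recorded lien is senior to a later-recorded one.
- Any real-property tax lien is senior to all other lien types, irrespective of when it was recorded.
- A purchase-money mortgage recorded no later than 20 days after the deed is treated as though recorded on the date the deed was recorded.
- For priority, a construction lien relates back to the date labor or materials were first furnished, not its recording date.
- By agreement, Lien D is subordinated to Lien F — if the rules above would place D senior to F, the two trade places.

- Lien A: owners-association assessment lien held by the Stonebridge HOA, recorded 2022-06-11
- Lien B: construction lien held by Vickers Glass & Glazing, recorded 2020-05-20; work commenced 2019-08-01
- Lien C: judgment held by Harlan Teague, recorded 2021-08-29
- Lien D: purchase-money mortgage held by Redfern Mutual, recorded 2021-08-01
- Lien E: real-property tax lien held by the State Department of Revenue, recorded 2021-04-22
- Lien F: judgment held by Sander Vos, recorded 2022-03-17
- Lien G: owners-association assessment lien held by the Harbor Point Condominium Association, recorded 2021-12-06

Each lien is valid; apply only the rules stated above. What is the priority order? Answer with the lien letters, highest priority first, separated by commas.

E, B, F, C, G, D, A

First, effective dates: B's effective date is 2019-08-01, when work began; D was recorded 26 days after the deed — beyond 20 days — so no relation-back applies.
E is a real-property tax lien and takes priority over every other lien.
Remaining liens by effective date: B (2019-08-01), D (2021-08-01), C (2021-08-29), G (2021-12-06), F (2022-03-17), A (2022-06-11).
The subordination applies — D was senior to F — so D and F swap.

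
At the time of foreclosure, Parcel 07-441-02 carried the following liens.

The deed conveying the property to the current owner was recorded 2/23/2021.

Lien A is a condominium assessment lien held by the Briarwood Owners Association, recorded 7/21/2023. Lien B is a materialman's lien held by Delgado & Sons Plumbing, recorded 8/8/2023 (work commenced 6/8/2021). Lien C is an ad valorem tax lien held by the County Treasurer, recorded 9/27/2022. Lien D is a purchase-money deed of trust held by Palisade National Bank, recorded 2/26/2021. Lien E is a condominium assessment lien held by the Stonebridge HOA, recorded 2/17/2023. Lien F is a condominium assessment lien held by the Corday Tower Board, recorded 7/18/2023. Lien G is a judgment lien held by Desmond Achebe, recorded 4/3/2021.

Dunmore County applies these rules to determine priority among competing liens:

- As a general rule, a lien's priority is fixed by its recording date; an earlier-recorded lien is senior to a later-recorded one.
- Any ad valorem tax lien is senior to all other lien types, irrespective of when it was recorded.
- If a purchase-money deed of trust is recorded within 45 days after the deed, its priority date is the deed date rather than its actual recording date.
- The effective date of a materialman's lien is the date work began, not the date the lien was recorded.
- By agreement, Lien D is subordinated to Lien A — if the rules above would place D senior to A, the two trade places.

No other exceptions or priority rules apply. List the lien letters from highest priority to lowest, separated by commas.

C, A, G, B, E, F, D

First, effective dates: B is treated as recorded 6/8/2021, the work-commencement date; D relates back to the deed date 2/23/2021.
C is an ad valorem tax lien, so it outranks all other liens regardless of date.
Among the remaining liens, by effective date: D (2/23/2021), G (4/3/2021), B (6/8/2021), E (2/17/2023), F (7/18/2023), A (7/21/2023).
D would otherwise be senior to A, so under the subordination agreement D and A exchange positions.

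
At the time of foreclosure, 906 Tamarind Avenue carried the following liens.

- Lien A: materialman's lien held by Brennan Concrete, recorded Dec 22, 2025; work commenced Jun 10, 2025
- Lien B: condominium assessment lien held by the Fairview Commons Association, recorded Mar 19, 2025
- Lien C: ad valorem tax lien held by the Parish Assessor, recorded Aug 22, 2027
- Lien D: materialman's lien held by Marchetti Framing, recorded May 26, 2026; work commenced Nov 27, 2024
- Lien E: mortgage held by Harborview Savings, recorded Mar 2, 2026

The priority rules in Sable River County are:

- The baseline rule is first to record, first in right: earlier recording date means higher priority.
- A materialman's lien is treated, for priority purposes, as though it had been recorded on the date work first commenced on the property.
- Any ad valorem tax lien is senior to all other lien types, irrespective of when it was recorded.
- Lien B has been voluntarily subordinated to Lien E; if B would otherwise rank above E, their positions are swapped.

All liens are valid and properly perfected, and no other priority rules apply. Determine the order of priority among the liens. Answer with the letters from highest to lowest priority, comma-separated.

C, D, E, A, B

Effective dates: A is treated as recorded Jun 10, 2025, the work-commencement date; D's effective date is Nov 27, 2024, when work began.
C, as an ad valorem tax lien, has superpriority and ranks first.
Among the remaining liens, by effective date: D (Nov 27, 2024), B (Mar 19, 2025), A (Jun 10, 2025), E (Mar 2, 2026).
B is senior to E before the subordination, so the two trade places.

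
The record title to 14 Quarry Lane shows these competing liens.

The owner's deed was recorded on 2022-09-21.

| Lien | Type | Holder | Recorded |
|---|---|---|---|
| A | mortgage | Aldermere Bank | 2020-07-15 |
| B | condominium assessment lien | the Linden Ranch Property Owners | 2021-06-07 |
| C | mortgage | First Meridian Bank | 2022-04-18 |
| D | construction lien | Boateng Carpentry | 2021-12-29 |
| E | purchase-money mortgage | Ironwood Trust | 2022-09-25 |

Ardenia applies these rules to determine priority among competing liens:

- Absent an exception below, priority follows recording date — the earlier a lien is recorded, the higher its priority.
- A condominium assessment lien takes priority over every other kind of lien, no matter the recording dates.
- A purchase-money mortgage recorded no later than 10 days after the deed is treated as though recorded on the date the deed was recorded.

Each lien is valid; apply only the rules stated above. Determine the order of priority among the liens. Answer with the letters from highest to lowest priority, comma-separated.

B, A, D, C, E

Adjusting effective dates: E relates back to the deed date 2022-09-21.
B is a condominium assessment lien, so it outranks all other liens regardless of date.
Ordering the rest by effective date: A (2020-07-15), D (2021-12-29), C (2022-04-18), E (2022-09-21).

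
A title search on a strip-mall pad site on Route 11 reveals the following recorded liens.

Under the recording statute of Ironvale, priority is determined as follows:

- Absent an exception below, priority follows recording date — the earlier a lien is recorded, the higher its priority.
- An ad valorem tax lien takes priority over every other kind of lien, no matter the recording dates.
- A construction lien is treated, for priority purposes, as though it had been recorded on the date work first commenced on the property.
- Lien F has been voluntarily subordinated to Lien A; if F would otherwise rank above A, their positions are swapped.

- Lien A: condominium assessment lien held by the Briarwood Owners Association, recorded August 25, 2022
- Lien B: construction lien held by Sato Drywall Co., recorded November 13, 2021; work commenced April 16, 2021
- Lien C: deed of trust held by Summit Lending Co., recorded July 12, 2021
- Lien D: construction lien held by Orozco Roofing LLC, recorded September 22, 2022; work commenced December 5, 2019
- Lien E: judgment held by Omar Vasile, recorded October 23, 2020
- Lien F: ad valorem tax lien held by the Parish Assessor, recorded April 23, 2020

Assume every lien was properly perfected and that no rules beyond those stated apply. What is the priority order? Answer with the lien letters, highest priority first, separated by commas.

A, D, E, B, C, F

First, effective dates: B relates back to April 16, 2021 (work commenced); D relates back to December 5, 2019 (work commenced).
F, as an ad valorem tax lien, has superpriority and ranks first.
Among the remaining liens, by effective date: D (December 5, 2019), E (October 23, 2020), B (April 16, 2021), C (July 12, 2021), A (August 25, 2022).
Because F would otherwise rank above A, the subordination swaps them.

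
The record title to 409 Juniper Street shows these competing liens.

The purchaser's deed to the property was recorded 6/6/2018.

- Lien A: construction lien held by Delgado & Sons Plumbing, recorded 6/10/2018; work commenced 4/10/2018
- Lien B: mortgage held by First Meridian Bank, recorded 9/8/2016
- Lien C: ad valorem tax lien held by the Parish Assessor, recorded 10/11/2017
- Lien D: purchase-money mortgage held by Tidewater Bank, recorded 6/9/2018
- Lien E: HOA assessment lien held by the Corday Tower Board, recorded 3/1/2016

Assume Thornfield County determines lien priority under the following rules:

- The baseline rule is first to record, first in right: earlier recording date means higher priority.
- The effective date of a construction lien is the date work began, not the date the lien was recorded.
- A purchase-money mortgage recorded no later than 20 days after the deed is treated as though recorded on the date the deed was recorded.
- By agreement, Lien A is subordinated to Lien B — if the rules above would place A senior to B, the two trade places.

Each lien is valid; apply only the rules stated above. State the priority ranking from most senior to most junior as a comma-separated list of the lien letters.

E, B, C, A, D

Effective dates after the stated exceptions: A relates back to 4/10/2018 (work commenced); D relates back to the deed date 6/6/2018.
Ordering by effective date: E (3/1/2016), B (9/8/2016), C (10/11/2017), A (4/10/2018), D (6/6/2018).
A already ranks below B; the subordination has no effect.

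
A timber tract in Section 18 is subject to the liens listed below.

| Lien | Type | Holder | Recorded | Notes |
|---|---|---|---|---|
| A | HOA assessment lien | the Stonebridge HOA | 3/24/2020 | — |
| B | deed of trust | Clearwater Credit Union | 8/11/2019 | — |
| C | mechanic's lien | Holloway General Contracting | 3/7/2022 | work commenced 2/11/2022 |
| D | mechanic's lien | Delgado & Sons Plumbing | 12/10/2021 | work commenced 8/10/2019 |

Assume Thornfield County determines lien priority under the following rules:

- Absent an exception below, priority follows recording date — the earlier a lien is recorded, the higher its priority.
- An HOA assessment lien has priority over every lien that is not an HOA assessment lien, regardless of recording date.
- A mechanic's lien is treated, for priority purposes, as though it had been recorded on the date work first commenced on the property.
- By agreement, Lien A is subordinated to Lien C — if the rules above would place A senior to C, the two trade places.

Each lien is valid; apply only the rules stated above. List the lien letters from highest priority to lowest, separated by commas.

Effective dates: C is treated as recorded 2/11/2022, the work-commencement date; D relates back to 8/10/2019 (work commenced).
A is an HOA assessment lien, so it outranks all other liens regardless of date.
Ordering the rest by effective date: D (8/10/2019), B (8/11/2019), C (2/11/2022).
A would otherwise be senior to C, so under the subordination agreement A and C exchange positions.

C, D, B, A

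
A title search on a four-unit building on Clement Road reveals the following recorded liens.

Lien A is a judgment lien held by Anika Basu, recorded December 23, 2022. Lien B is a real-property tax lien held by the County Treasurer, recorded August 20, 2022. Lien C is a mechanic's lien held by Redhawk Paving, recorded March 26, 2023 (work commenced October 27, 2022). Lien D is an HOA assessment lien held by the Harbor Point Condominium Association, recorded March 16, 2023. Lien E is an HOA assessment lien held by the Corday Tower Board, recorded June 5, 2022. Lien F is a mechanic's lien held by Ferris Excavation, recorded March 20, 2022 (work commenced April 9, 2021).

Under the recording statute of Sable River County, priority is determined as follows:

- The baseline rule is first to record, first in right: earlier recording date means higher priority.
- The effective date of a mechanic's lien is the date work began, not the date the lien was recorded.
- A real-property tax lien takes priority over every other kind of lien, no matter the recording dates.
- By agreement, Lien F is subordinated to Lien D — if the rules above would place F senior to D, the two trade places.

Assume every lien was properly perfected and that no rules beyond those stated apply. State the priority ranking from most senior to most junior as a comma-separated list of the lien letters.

Adjusting effective dates: C is treated as recorded October 27, 2022, the work-commencement date; F is treated as recorded April 9, 2021, the work-commencement date.
B is a real-property tax lien, so it outranks all other liens regardless of date.
Remaining liens by effective date: F (April 9, 2021), E (June 5, 2022), C (October 27, 2022), A (December 23, 2022), D (March 16, 2023).
The subordination applies — F was senior to D — so F and D swap.

B, D, E, C, A, F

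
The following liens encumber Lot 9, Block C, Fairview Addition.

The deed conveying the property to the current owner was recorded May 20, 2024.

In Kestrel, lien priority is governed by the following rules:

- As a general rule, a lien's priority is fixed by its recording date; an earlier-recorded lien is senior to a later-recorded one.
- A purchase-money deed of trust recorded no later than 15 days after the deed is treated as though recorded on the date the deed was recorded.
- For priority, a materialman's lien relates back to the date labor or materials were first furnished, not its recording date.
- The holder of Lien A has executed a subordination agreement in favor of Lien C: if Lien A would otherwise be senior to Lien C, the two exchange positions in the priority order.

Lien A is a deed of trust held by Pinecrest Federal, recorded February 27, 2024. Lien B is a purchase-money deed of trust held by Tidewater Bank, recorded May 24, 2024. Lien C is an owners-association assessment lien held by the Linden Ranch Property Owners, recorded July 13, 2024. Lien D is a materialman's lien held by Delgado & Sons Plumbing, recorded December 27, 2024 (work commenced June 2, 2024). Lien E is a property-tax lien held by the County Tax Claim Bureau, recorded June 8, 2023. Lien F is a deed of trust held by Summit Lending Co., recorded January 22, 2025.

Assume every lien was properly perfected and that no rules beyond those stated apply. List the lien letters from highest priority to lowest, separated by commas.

E, C, B, D, A, F

First, effective dates: B was recorded within the 15-day window, so its effective date is the deed date May 20, 2024; D's effective date is June 2, 2024, when work began.
By effective date: E (June 8, 2023), A (February 27, 2024), B (May 20, 2024), D (June 2, 2024), C (July 13, 2024), F (January 22, 2025).
A is senior to C before the subordination, so the two trade places.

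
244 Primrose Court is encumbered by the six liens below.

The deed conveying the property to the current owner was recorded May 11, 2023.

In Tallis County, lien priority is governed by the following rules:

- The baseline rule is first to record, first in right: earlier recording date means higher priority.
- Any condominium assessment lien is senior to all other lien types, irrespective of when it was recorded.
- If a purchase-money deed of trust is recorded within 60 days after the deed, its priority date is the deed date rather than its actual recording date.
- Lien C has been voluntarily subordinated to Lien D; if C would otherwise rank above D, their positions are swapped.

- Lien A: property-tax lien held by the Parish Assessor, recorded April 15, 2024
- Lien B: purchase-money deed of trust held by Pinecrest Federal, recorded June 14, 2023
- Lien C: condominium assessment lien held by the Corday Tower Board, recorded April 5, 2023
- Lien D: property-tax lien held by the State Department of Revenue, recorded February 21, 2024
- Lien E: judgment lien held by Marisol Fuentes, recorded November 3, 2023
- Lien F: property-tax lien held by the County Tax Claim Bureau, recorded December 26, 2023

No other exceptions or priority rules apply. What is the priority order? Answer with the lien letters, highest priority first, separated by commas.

Effective dates: B's effective date is the deed date, May 11, 2023.
C is a condominium assessment lien, so it outranks all other liens regardless of date.
Remaining liens by effective date: B (May 11, 2023), E (November 3, 2023), F (December 26, 2023), D (February 21, 2024), A (April 15, 2024).
Because C would otherwise rank above D, the subordination swaps them.

D, B, E, F, C, A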